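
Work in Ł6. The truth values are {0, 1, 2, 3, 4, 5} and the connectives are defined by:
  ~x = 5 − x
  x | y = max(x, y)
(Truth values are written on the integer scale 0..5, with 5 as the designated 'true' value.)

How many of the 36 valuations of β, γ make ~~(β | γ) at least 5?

11

value 5: 11 assignments (counts)
value 4: 9 assignments
value 3: 7 assignments
value 2: 5 assignments
value 1: 3 assignments
value 0: 1 assignment
So 11 of the 36 assignments meet the threshold.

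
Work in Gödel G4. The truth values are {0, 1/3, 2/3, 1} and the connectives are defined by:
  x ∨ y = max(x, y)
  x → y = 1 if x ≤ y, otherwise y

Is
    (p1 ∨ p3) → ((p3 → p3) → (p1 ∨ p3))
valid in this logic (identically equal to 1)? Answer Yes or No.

Yes

p1 = 0, p3 = 0 ↦ 1
p1 = 0, p3 = 1/3 ↦ 1
p1 = 0, p3 = 2/3 ↦ 1
p1 = 0, p3 = 1 ↦ 1
p1 = 1/3, p3 = 0 ↦ 1
p1 = 1/3, p3 = 1/3 ↦ 1
p1 = 1/3, p3 = 2/3 ↦ 1
p1 = 1/3, p3 = 1 ↦ 1
p1 = 2/3, p3 = 0 ↦ 1
p1 = 2/3, p3 = 1/3 ↦ 1
p1 = 2/3, p3 = 2/3 ↦ 1
p1 = 2/3, p3 = 1 ↦ 1
p1 = 1, p3 = 0 ↦ 1
p1 = 1, p3 = 1/3 ↦ 1
p1 = 1, p3 = 2/3 ↦ 1
p1 = 1, p3 = 1 ↦ 1
Every assignment gives a value ≥ 1.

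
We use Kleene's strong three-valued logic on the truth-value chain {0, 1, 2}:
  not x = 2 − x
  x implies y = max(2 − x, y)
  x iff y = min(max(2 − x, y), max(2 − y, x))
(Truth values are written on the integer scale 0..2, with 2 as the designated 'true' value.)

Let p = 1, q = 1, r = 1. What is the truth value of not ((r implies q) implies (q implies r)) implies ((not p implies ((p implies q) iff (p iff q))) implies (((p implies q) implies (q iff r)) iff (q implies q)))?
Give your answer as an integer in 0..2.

r implies q = 1 implies 1 = 1
q implies r = 1 implies 1 = 1
(r implies q) implies (q implies r) = 1 implies 1 = 1
not ((r implies q) implies (q implies r)) = not 1 = 1
not p = not 1 = 1
p implies q = 1 implies 1 = 1
p iff q = 1 iff 1 = 1
(p implies q) iff (p iff q) = 1 iff 1 = 1
not p implies ((p implies q) iff (p iff q)) = 1 implies 1 = 1
p implies q = 1 implies 1 = 1
q iff r = 1 iff 1 = 1
(p implies q) implies (q iff r) = 1 implies 1 = 1
q implies q = 1 implies 1 = 1
((p implies q) implies (q iff r)) iff (q implies q) = 1 iff 1 = 1
(not p implies ((p implies q) iff (p iff q))) implies (((p implies q) implies (q iff r)) iff (q implies q)) = 1 implies 1 = 1
not ((r implies q) implies (q implies r)) implies ((not p implies ((p implies q) iff (p iff q))) implies (((p implies q) implies (q iff r)) iff (q implies q))) = 1 implies 1 = 1

1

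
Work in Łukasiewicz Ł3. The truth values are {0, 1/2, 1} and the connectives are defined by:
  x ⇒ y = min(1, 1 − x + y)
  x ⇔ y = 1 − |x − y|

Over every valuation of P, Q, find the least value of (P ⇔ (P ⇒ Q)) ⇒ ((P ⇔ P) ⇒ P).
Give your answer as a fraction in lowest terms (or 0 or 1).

Take P = 1/2, Q = 0:
P ⇒ Q = 1/2 ⇒ 0 = 1/2
P ⇔ (P ⇒ Q) = 1/2 ⇔ 1/2 = 1
P ⇔ P = 1/2 ⇔ 1/2 = 1
(P ⇔ P) ⇒ P = 1 ⇒ 1/2 = 1/2
(P ⇔ (P ⇒ Q)) ⇒ ((P ⇔ P) ⇒ P) = 1 ⇒ 1/2 = 1/2
No assignment yields a value below 1/2, so this is the minimum.

1/2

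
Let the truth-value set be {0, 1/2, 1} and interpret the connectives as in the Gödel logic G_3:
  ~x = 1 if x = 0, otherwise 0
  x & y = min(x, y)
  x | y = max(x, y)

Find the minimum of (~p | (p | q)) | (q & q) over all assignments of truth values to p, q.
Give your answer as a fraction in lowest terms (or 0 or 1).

1/2

Take p = 1/2, q = 0:
~p = ~1/2 = 0
p | q = 1/2 | 0 = 1/2
~p | (p | q) = 0 | 1/2 = 1/2
q & q = 0 & 0 = 0
(~p | (p | q)) | (q & q) = 1/2 | 0 = 1/2
No assignment yields a value below 1/2, so this is the minimum.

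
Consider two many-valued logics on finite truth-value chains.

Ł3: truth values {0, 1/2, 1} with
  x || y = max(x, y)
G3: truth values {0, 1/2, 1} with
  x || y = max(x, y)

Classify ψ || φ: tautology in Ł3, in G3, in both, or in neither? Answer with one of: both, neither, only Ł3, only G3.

In Ł3: at φ = 0, ψ = 0 the value is 0 — not a tautology.
In G3: at φ = 0, ψ = 0 the value is 0 — not a tautology.

neither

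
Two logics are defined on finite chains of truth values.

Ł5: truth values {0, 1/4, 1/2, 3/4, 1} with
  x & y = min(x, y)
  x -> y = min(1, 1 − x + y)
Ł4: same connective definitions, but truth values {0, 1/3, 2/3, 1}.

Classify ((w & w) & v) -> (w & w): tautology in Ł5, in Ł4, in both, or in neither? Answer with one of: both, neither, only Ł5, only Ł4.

both

In Ł5: every assignment gives 1 — tautology.
In Ł4: every assignment gives 1 — tautology.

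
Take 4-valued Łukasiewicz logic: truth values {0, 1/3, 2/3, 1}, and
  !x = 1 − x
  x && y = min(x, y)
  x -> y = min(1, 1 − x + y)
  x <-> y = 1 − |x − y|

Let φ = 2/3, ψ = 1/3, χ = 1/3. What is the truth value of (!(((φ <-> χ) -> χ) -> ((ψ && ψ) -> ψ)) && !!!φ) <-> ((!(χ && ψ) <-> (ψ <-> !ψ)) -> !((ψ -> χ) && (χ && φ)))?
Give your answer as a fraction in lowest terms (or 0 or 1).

φ <-> χ = 2/3 <-> 1/3 = 2/3
(φ <-> χ) -> χ = 2/3 -> 1/3 = 2/3
ψ && ψ = 1/3 && 1/3 = 1/3
(ψ && ψ) -> ψ = 1/3 -> 1/3 = 1
((φ <-> χ) -> χ) -> ((ψ && ψ) -> ψ) = 2/3 -> 1 = 1
!(((φ <-> χ) -> χ) -> ((ψ && ψ) -> ψ)) = !1 = 0
!φ = !2/3 = 1/3
!!φ = !1/3 = 2/3
!!!φ = !2/3 = 1/3
!(((φ <-> χ) -> χ) -> ((ψ && ψ) -> ψ)) && !!!φ = 0 && 1/3 = 0
χ && ψ = 1/3 && 1/3 = 1/3
!(χ && ψ) = !1/3 = 2/3
!ψ = !1/3 = 2/3
ψ <-> !ψ = 1/3 <-> 2/3 = 2/3
!(χ && ψ) <-> (ψ <-> !ψ) = 2/3 <-> 2/3 = 1
ψ -> χ = 1/3 -> 1/3 = 1
χ && φ = 1/3 && 2/3 = 1/3
(ψ -> χ) && (χ && φ) = 1 && 1/3 = 1/3
!((ψ -> χ) && (χ && φ)) = !1/3 = 2/3
(!(χ && ψ) <-> (ψ <-> !ψ)) -> !((ψ -> χ) && (χ && φ)) = 1 -> 2/3 = 2/3
(!(((φ <-> χ) -> χ) -> ((ψ && ψ) -> ψ)) && !!!φ) <-> ((!(χ && ψ) <-> (ψ <-> !ψ)) -> !((ψ -> χ) && (χ && φ))) = 0 <-> 2/3 = 1/3

1/3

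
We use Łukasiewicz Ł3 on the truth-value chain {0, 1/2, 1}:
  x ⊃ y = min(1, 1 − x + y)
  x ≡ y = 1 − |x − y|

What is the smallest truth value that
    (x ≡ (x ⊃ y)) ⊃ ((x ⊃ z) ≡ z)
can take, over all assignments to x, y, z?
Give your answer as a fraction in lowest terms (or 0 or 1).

Take x = 1/2, y = 0, z = 0:
x ⊃ y = 1/2 ⊃ 0 = 1/2
x ≡ (x ⊃ y) = 1/2 ≡ 1/2 = 1
x ⊃ z = 1/2 ⊃ 0 = 1/2
(x ⊃ z) ≡ z = 1/2 ≡ 0 = 1/2
(x ≡ (x ⊃ y)) ⊃ ((x ⊃ z) ≡ z) = 1 ⊃ 1/2 = 1/2
No assignment yields a value below 1/2, so this is the minimum.

1/2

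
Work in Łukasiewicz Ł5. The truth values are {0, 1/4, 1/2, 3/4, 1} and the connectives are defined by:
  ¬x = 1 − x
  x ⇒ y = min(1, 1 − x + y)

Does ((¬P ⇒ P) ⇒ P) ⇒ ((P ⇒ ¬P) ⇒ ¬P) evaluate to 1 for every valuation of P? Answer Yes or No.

P = 0 ↦ 1
P = 1/4 ↦ 1
P = 1/2 ↦ 1
P = 3/4 ↦ 1
P = 1 ↦ 1
Every assignment gives a value ≥ 1.

Yes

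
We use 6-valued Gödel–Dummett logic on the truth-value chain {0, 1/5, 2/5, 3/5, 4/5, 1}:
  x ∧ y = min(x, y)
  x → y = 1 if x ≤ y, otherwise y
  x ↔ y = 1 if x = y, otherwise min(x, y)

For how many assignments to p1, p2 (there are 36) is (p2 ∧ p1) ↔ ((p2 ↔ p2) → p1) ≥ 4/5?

22

value 1: 21 assignments (counts)
value 4/5: 1 assignment (counts)
value 3/5: 2 assignments
value 2/5: 3 assignments
value 1/5: 4 assignments
value 0: 5 assignments
So 22 of the 36 assignments meet the threshold.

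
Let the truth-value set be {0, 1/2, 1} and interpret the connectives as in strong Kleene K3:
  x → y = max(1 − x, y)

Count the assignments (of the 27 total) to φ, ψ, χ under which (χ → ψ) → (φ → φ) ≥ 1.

19

value 1: 19 assignments (counts)
value 1/2: 8 assignments
So 19 of the 27 assignments meet the threshold.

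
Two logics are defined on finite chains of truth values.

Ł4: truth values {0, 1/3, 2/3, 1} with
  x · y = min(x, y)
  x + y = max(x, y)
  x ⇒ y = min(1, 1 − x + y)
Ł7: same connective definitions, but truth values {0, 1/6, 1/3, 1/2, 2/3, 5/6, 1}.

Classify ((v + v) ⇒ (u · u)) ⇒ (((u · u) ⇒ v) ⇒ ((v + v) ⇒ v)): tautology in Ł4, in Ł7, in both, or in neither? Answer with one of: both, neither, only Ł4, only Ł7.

In Ł4: every assignment gives 1 — tautology.
In Ł7: every assignment gives 1 — tautology.

both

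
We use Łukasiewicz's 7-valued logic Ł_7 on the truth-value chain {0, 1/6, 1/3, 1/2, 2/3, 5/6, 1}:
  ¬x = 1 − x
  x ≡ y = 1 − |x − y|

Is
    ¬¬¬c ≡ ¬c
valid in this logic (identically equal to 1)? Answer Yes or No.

Yes

c = 0 ↦ 1
c = 1/6 ↦ 1
c = 1/3 ↦ 1
c = 1/2 ↦ 1
c = 2/3 ↦ 1
c = 5/6 ↦ 1
c = 1 ↦ 1
Every assignment gives a value ≥ 1.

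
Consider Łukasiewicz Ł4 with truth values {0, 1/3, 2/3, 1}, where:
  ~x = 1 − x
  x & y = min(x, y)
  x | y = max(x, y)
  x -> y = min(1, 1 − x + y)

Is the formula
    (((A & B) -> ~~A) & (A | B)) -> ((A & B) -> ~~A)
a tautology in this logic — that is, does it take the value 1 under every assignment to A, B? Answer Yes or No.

Yes

A = 0, B = 0 ↦ 1
A = 0, B = 1/3 ↦ 1
A = 0, B = 2/3 ↦ 1
A = 0, B = 1 ↦ 1
A = 1/3, B = 0 ↦ 1
A = 1/3, B = 1/3 ↦ 1
A = 1/3, B = 2/3 ↦ 1
A = 1/3, B = 1 ↦ 1
A = 2/3, B = 0 ↦ 1
A = 2/3, B = 1/3 ↦ 1
A = 2/3, B = 2/3 ↦ 1
A = 2/3, B = 1 ↦ 1
A = 1, B = 0 ↦ 1
A = 1, B = 1/3 ↦ 1
A = 1, B = 2/3 ↦ 1
A = 1, B = 1 ↦ 1
Every assignment gives a value ≥ 1.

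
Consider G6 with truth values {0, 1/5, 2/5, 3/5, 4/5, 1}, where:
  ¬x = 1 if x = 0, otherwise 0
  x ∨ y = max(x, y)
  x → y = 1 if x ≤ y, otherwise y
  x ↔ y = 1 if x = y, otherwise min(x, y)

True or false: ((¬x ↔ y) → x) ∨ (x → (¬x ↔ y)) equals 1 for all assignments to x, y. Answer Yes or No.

At x = 4/5, y = 4/5, for instance:
¬x = ¬4/5 = 0
¬x ↔ y = 0 ↔ 4/5 = 0
(¬x ↔ y) → x = 0 → 4/5 = 1
x → (¬x ↔ y) = 4/5 → 0 = 0
((¬x ↔ y) → x) ∨ (x → (¬x ↔ y)) = 1 ∨ 0 = 1
and checking the remaining 35 assignments likewise gives ≥ 1 in every case.

Yes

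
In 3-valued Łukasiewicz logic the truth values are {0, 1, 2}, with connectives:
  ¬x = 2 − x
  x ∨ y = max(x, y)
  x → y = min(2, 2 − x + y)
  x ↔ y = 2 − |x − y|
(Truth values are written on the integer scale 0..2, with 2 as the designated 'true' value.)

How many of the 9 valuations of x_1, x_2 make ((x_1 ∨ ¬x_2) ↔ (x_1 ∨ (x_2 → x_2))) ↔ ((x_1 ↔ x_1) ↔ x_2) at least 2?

x_1 = 0, x_2 = 0 ↦ 0  <
x_1 = 0, x_2 = 1 ↦ 2  ≥
x_1 = 0, x_2 = 2 ↦ 0  <
x_1 = 1, x_2 = 0 ↦ 0  <
x_1 = 1, x_2 = 1 ↦ 2  ≥
x_1 = 1, x_2 = 2 ↦ 1  <
x_1 = 2, x_2 = 0 ↦ 0  <
x_1 = 2, x_2 = 1 ↦ 1  <
x_1 = 2, x_2 = 2 ↦ 2  ≥
So 3 of the 9 assignments meet the threshold.

3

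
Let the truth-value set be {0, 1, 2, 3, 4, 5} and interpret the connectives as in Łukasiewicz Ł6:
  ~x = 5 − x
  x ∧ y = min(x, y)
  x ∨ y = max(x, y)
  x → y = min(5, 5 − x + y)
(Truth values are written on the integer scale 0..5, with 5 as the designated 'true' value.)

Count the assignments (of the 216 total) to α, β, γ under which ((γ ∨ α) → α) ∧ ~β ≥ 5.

21

value 5: 21 assignments (counts)
value 4: 31 assignments
value 3: 38 assignments
value 2: 42 assignments
value 1: 43 assignments
value 0: 41 assignments
So 21 of the 216 assignments meet the threshold.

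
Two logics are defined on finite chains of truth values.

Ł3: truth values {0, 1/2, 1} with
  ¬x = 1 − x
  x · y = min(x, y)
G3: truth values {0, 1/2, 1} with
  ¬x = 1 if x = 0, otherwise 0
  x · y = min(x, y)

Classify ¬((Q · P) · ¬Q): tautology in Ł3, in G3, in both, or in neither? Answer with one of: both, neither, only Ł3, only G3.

only G3

In Ł3: at P = 1/2, Q = 1/2 the value is 1/2 — not a tautology.
In G3: every assignment gives 1 — tautology.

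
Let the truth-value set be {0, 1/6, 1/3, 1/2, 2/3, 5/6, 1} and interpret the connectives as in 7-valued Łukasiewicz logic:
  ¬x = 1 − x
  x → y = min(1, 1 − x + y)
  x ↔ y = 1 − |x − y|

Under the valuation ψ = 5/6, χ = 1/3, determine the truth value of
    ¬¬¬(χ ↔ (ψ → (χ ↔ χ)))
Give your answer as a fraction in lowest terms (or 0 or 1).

χ ↔ χ = 1/3 ↔ 1/3 = 1
ψ → (χ ↔ χ) = 5/6 → 1 = 1
χ ↔ (ψ → (χ ↔ χ)) = 1/3 ↔ 1 = 1/3
¬(χ ↔ (ψ → (χ ↔ χ))) = ¬1/3 = 2/3
¬¬(χ ↔ (ψ → (χ ↔ χ))) = ¬2/3 = 1/3
¬¬¬(χ ↔ (ψ → (χ ↔ χ))) = ¬1/3 = 2/3

2/3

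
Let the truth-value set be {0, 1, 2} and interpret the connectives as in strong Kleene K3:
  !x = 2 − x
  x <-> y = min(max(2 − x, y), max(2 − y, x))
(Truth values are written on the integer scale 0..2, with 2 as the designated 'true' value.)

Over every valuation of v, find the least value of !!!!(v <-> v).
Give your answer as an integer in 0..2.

Take v = 1:
v <-> v = 1 <-> 1 = 1
!(v <-> v) = !1 = 1
!!(v <-> v) = !1 = 1
!!!(v <-> v) = !1 = 1
!!!!(v <-> v) = !1 = 1
No assignment yields a value below 1, so this is the minimum.

1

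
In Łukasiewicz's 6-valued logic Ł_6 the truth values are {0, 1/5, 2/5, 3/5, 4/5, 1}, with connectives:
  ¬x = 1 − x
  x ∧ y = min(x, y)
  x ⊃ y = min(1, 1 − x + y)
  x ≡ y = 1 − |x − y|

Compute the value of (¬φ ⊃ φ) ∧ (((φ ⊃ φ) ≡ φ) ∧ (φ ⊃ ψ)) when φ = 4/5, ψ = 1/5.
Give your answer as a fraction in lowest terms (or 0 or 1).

2/5

¬φ = ¬4/5 = 1/5
¬φ ⊃ φ = 1/5 ⊃ 4/5 = 1
φ ⊃ φ = 4/5 ⊃ 4/5 = 1
(φ ⊃ φ) ≡ φ = 1 ≡ 4/5 = 4/5
φ ⊃ ψ = 4/5 ⊃ 1/5 = 2/5
((φ ⊃ φ) ≡ φ) ∧ (φ ⊃ ψ) = 4/5 ∧ 2/5 = 2/5
(¬φ ⊃ φ) ∧ (((φ ⊃ φ) ≡ φ) ∧ (φ ⊃ ψ)) = 1 ∧ 2/5 = 2/5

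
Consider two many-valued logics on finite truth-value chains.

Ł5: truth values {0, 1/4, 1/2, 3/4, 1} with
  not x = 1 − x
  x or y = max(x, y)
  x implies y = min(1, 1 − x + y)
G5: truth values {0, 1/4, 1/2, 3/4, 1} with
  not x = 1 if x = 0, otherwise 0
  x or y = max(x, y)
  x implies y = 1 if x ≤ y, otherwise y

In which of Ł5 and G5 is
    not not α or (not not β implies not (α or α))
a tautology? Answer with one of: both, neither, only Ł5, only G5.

In Ł5: at α = 1/4, β = 1 the value is 3/4 — not a tautology.
In G5: every assignment gives 1 — tautology.

only G5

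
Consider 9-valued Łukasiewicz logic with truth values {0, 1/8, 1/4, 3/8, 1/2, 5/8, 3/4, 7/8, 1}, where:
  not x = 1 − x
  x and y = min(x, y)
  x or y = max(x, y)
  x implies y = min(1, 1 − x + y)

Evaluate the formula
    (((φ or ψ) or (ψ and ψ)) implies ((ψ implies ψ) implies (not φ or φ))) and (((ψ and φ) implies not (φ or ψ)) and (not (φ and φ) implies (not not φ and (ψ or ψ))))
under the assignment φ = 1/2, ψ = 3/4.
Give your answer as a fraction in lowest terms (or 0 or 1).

3/4

φ or ψ = 1/2 or 3/4 = 3/4
ψ and ψ = 3/4 and 3/4 = 3/4
(φ or ψ) or (ψ and ψ) = 3/4 or 3/4 = 3/4
ψ implies ψ = 3/4 implies 3/4 = 1
not φ = not 1/2 = 1/2
not φ or φ = 1/2 or 1/2 = 1/2
(ψ implies ψ) implies (not φ or φ) = 1 implies 1/2 = 1/2
((φ or ψ) or (ψ and ψ)) implies ((ψ implies ψ) implies (not φ or φ)) = 3/4 implies 1/2 = 3/4
ψ and φ = 3/4 and 1/2 = 1/2
φ or ψ = 1/2 or 3/4 = 3/4
not (φ or ψ) = not 3/4 = 1/4
(ψ and φ) implies not (φ or ψ) = 1/2 implies 1/4 = 3/4
φ and φ = 1/2 and 1/2 = 1/2
not (φ and φ) = not 1/2 = 1/2
not φ = not 1/2 = 1/2
not not φ = not 1/2 = 1/2
ψ or ψ = 3/4 or 3/4 = 3/4
not not φ and (ψ or ψ) = 1/2 and 3/4 = 1/2
not (φ and φ) implies (not not φ and (ψ or ψ)) = 1/2 implies 1/2 = 1
((ψ and φ) implies not (φ or ψ)) and (not (φ and φ) implies (not not φ and (ψ or ψ))) = 3/4 and 1 = 3/4
(((φ or ψ) or (ψ and ψ)) implies ((ψ implies ψ) implies (not φ or φ))) and (((ψ and φ) implies not (φ or ψ)) and (not (φ and φ) implies (not not φ and (ψ or ψ)))) = 3/4 and 3/4 = 3/4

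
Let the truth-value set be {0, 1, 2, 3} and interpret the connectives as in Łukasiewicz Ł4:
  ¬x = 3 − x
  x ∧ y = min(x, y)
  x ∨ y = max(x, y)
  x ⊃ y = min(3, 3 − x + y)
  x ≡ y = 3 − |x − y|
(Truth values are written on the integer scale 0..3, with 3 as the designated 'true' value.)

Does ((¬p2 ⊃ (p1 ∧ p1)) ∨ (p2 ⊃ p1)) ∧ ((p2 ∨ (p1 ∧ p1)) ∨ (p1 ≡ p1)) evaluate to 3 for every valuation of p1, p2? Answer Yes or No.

No

Counterexample: take p1 = 0, p2 = 1.
¬p2 = ¬1 = 2
p1 ∧ p1 = 0 ∧ 0 = 0
¬p2 ⊃ (p1 ∧ p1) = 2 ⊃ 0 = 1
p2 ⊃ p1 = 1 ⊃ 0 = 2
(¬p2 ⊃ (p1 ∧ p1)) ∨ (p2 ⊃ p1) = 1 ∨ 2 = 2
p1 ∧ p1 = 0 ∧ 0 = 0
p2 ∨ (p1 ∧ p1) = 1 ∨ 0 = 1
p1 ≡ p1 = 0 ≡ 0 = 3
(p2 ∨ (p1 ∧ p1)) ∨ (p1 ≡ p1) = 1 ∨ 3 = 3
((¬p2 ⊃ (p1 ∧ p1)) ∨ (p2 ⊃ p1)) ∧ ((p2 ∨ (p1 ∧ p1)) ∨ (p1 ≡ p1)) = 2 ∧ 3 = 2
This gives 2 ≠ 3.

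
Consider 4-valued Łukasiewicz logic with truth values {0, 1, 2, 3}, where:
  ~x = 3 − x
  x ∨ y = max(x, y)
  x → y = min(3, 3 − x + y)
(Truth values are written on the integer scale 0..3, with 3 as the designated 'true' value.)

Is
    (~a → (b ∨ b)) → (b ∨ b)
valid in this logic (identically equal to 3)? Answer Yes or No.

No

Counterexample: take a = 1, b = 0.
~a = ~1 = 2
b ∨ b = 0 ∨ 0 = 0
~a → (b ∨ b) = 2 → 0 = 1
b ∨ b = 0 ∨ 0 = 0
(~a → (b ∨ b)) → (b ∨ b) = 1 → 0 = 2
This gives 2 ≠ 3.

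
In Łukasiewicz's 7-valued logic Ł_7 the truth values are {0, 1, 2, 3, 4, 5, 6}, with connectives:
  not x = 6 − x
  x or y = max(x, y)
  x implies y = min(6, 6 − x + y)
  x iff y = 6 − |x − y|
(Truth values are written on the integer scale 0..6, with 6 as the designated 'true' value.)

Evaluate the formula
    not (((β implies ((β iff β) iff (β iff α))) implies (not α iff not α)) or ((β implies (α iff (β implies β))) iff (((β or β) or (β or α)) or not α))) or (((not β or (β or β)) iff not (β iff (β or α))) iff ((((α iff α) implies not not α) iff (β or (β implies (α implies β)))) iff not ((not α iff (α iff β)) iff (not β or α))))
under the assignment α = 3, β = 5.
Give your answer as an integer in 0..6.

2

β iff β = 5 iff 5 = 6
β iff α = 5 iff 3 = 4
(β iff β) iff (β iff α) = 6 iff 4 = 4
β implies ((β iff β) iff (β iff α)) = 5 implies 4 = 5
not α = not 3 = 3
not α = not 3 = 3
not α iff not α = 3 iff 3 = 6
(β implies ((β iff β) iff (β iff α))) implies (not α iff not α) = 5 implies 6 = 6
β implies β = 5 implies 5 = 6
α iff (β implies β) = 3 iff 6 = 3
β implies (α iff (β implies β)) = 5 implies 3 = 4
β or β = 5 or 5 = 5
β or α = 5 or 3 = 5
(β or β) or (β or α) = 5 or 5 = 5
not α = not 3 = 3
((β or β) or (β or α)) or not α = 5 or 3 = 5
(β implies (α iff (β implies β))) iff (((β or β) or (β or α)) or not α) = 4 iff 5 = 5
((β implies ((β iff β) iff (β iff α))) implies (not α iff not α)) or ((β implies (α iff (β implies β))) iff (((β or β) or (β or α)) or not α)) = 6 or 5 = 6
not (((β implies ((β iff β) iff (β iff α))) implies (not α iff not α)) or ((β implies (α iff (β implies β))) iff (((β or β) or (β or α)) or not α))) = not 6 = 0
not β = not 5 = 1
β or β = 5 or 5 = 5
not β or (β or β) = 1 or 5 = 5
β or α = 5 or 3 = 5
β iff (β or α) = 5 iff 5 = 6
not (β iff (β or α)) = not 6 = 0
(not β or (β or β)) iff not (β iff (β or α)) = 5 iff 0 = 1
α iff α = 3 iff 3 = 6
not α = not 3 = 3
not not α = not 3 = 3
(α iff α) implies not not α = 6 implies 3 = 3
α implies β = 3 implies 5 = 6
β implies (α implies β) = 5 implies 6 = 6
β or (β implies (α implies β)) = 5 or 6 = 6
((α iff α) implies not not α) iff (β or (β implies (α implies β))) = 3 iff 6 = 3
not α = not 3 = 3
α iff β = 3 iff 5 = 4
not α iff (α iff β) = 3 iff 4 = 5
not β = not 5 = 1
not β or α = 1 or 3 = 3
(not α iff (α iff β)) iff (not β or α) = 5 iff 3 = 4
not ((not α iff (α iff β)) iff (not β or α)) = not 4 = 2
(((α iff α) implies not not α) iff (β or (β implies (α implies β)))) iff not ((not α iff (α iff β)) iff (not β or α)) = 3 iff 2 = 5
((not β or (β or β)) iff not (β iff (β or α))) iff ((((α iff α) implies not not α) iff (β or (β implies (α implies β)))) iff not ((not α iff (α iff β)) iff (not β or α))) = 1 iff 5 = 2
not (((β implies ((β iff β) iff (β iff α))) implies (not α iff not α)) or ((β implies (α iff (β implies β))) iff (((β or β) or (β or α)) or not α))) or (((not β or (β or β)) iff not (β iff (β or α))) iff ((((α iff α) implies not not α) iff (β or (β implies (α implies β)))) iff not ((not α iff (α iff β)) iff (not β or α)))) = 0 or 2 = 2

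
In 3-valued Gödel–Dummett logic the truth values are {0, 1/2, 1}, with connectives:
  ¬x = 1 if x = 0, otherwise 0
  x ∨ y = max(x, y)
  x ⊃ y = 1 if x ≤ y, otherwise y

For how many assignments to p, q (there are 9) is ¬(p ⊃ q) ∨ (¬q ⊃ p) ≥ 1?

p = 0, q = 0 ↦ 0  <
p = 0, q = 1/2 ↦ 1  ≥
p = 0, q = 1 ↦ 1  ≥
p = 1/2, q = 0 ↦ 1  ≥
p = 1/2, q = 1/2 ↦ 1  ≥
p = 1/2, q = 1 ↦ 1  ≥
p = 1, q = 0 ↦ 1  ≥
p = 1, q = 1/2 ↦ 1  ≥
p = 1, q = 1 ↦ 1  ≥
So 8 of the 9 assignments meet the threshold.

8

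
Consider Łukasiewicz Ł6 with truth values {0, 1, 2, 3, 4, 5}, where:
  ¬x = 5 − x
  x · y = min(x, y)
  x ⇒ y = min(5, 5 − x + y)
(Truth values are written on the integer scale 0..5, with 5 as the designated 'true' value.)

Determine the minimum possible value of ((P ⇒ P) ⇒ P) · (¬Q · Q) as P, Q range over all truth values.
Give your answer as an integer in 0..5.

Take P = 0, Q = 0:
P ⇒ P = 0 ⇒ 0 = 5
(P ⇒ P) ⇒ P = 5 ⇒ 0 = 0
¬Q = ¬0 = 5
¬Q · Q = 5 · 0 = 0
((P ⇒ P) ⇒ P) · (¬Q · Q) = 0 · 0 = 0
No assignment yields a value below 0, so this is the minimum.

0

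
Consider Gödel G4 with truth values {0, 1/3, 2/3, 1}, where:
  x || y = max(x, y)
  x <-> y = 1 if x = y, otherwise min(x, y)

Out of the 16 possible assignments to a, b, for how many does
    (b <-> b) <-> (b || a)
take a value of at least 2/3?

12

a = 0, b = 0 ↦ 0  <
a = 0, b = 1/3 ↦ 1/3  <
a = 0, b = 2/3 ↦ 2/3  ≥
a = 0, b = 1 ↦ 1  ≥
a = 1/3, b = 0 ↦ 1/3  <
a = 1/3, b = 1/3 ↦ 1/3  <
a = 1/3, b = 2/3 ↦ 2/3  ≥
a = 1/3, b = 1 ↦ 1  ≥
a = 2/3, b = 0 ↦ 2/3  ≥
a = 2/3, b = 1/3 ↦ 2/3  ≥
a = 2/3, b = 2/3 ↦ 2/3  ≥
a = 2/3, b = 1 ↦ 1  ≥
a = 1, b = 0 ↦ 1  ≥
a = 1, b = 1/3 ↦ 1  ≥
a = 1, b = 2/3 ↦ 1  ≥
a = 1, b = 1 ↦ 1  ≥
So 12 of the 16 assignments meet the threshold.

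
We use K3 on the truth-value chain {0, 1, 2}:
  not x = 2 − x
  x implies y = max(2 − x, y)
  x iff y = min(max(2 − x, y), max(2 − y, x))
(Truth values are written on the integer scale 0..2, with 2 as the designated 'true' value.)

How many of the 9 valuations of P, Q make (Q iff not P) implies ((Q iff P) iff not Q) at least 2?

3

P = 0, Q = 0 ↦ 2  ≥
P = 0, Q = 1 ↦ 1  <
P = 0, Q = 2 ↦ 2  ≥
P = 1, Q = 0 ↦ 1  <
P = 1, Q = 1 ↦ 1  <
P = 1, Q = 2 ↦ 1  <
P = 2, Q = 0 ↦ 0  <
P = 2, Q = 1 ↦ 1  <
P = 2, Q = 2 ↦ 2  ≥
So 3 of the 9 assignments meet the threshold.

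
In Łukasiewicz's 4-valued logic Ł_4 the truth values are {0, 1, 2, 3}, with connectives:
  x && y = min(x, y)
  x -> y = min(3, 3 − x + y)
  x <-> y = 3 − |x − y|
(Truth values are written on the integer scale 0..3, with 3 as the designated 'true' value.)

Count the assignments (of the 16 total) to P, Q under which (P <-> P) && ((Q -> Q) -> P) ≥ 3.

4

P = 0, Q = 0 ↦ 0  <
P = 0, Q = 1 ↦ 0  <
P = 0, Q = 2 ↦ 0  <
P = 0, Q = 3 ↦ 0  <
P = 1, Q = 0 ↦ 1  <
P = 1, Q = 1 ↦ 1  <
P = 1, Q = 2 ↦ 1  <
P = 1, Q = 3 ↦ 1  <
P = 2, Q = 0 ↦ 2  <
P = 2, Q = 1 ↦ 2  <
P = 2, Q = 2 ↦ 2  <
P = 2, Q = 3 ↦ 2  <
P = 3, Q = 0 ↦ 3  ≥
P = 3, Q = 1 ↦ 3  ≥
P = 3, Q = 2 ↦ 3  ≥
P = 3, Q = 3 ↦ 3  ≥
So 4 of the 16 assignments meet the threshold.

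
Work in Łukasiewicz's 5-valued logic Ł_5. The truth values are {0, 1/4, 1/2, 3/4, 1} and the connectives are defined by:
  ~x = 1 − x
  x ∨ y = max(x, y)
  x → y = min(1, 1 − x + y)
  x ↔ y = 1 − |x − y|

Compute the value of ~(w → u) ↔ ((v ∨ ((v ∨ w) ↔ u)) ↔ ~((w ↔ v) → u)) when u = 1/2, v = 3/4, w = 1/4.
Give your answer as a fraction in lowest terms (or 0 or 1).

w → u = 1/4 → 1/2 = 1
~(w → u) = ~1 = 0
v ∨ w = 3/4 ∨ 1/4 = 3/4
(v ∨ w) ↔ u = 3/4 ↔ 1/2 = 3/4
v ∨ ((v ∨ w) ↔ u) = 3/4 ∨ 3/4 = 3/4
w ↔ v = 1/4 ↔ 3/4 = 1/2
(w ↔ v) → u = 1/2 → 1/2 = 1
~((w ↔ v) → u) = ~1 = 0
(v ∨ ((v ∨ w) ↔ u)) ↔ ~((w ↔ v) → u) = 3/4 ↔ 0 = 1/4
~(w → u) ↔ ((v ∨ ((v ∨ w) ↔ u)) ↔ ~((w ↔ v) → u)) = 0 ↔ 1/4 = 3/4

3/4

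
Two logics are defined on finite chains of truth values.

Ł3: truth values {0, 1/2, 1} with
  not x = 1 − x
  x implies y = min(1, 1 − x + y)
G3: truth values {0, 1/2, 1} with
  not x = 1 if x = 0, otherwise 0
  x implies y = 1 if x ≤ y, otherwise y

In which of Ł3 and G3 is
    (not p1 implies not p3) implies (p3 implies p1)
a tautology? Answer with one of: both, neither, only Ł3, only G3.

only Ł3

In Ł3: every assignment gives 1 — tautology.
In G3: at p1 = 1/2, p3 = 1 the value is 1/2 — not a tautology.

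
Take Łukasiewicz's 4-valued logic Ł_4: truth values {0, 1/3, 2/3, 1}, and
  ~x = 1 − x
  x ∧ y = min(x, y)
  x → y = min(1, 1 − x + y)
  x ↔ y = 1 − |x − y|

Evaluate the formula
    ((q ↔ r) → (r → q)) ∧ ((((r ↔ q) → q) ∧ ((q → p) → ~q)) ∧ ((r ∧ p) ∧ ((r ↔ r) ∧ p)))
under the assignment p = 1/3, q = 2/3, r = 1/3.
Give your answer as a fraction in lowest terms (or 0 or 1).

1/3

q ↔ r = 2/3 ↔ 1/3 = 2/3
r → q = 1/3 → 2/3 = 1
(q ↔ r) → (r → q) = 2/3 → 1 = 1
r ↔ q = 1/3 ↔ 2/3 = 2/3
(r ↔ q) → q = 2/3 → 2/3 = 1
q → p = 2/3 → 1/3 = 2/3
~q = ~2/3 = 1/3
(q → p) → ~q = 2/3 → 1/3 = 2/3
((r ↔ q) → q) ∧ ((q → p) → ~q) = 1 ∧ 2/3 = 2/3
r ∧ p = 1/3 ∧ 1/3 = 1/3
r ↔ r = 1/3 ↔ 1/3 = 1
(r ↔ r) ∧ p = 1 ∧ 1/3 = 1/3
(r ∧ p) ∧ ((r ↔ r) ∧ p) = 1/3 ∧ 1/3 = 1/3
(((r ↔ q) → q) ∧ ((q → p) → ~q)) ∧ ((r ∧ p) ∧ ((r ↔ r) ∧ p)) = 2/3 ∧ 1/3 = 1/3
((q ↔ r) → (r → q)) ∧ ((((r ↔ q) → q) ∧ ((q → p) → ~q)) ∧ ((r ∧ p) ∧ ((r ↔ r) ∧ p))) = 1 ∧ 1/3 = 1/3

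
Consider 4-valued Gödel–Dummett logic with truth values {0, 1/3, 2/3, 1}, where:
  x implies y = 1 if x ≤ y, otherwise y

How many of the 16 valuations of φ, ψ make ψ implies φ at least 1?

10

φ = 0, ψ = 0 ↦ 1  ≥
φ = 0, ψ = 1/3 ↦ 0  <
φ = 0, ψ = 2/3 ↦ 0  <
φ = 0, ψ = 1 ↦ 0  <
φ = 1/3, ψ = 0 ↦ 1  ≥
φ = 1/3, ψ = 1/3 ↦ 1  ≥
φ = 1/3, ψ = 2/3 ↦ 1/3  <
φ = 1/3, ψ = 1 ↦ 1/3  <
φ = 2/3, ψ = 0 ↦ 1  ≥
φ = 2/3, ψ = 1/3 ↦ 1  ≥
φ = 2/3, ψ = 2/3 ↦ 1  ≥
φ = 2/3, ψ = 1 ↦ 2/3  <
φ = 1, ψ = 0 ↦ 1  ≥
φ = 1, ψ = 1/3 ↦ 1  ≥
φ = 1, ψ = 2/3 ↦ 1  ≥
φ = 1, ψ = 1 ↦ 1  ≥
So 10 of the 16 assignments meet the threshold.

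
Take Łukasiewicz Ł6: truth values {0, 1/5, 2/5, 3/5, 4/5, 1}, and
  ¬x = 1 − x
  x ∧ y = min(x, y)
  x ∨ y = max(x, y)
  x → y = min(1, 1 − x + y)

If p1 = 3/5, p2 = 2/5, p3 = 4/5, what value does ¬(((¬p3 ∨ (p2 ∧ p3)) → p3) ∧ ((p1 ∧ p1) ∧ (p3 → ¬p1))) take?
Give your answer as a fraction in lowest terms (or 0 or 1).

2/5

¬p3 = ¬4/5 = 1/5
p2 ∧ p3 = 2/5 ∧ 4/5 = 2/5
¬p3 ∨ (p2 ∧ p3) = 1/5 ∨ 2/5 = 2/5
(¬p3 ∨ (p2 ∧ p3)) → p3 = 2/5 → 4/5 = 1
p1 ∧ p1 = 3/5 ∧ 3/5 = 3/5
¬p1 = ¬3/5 = 2/5
p3 → ¬p1 = 4/5 → 2/5 = 3/5
(p1 ∧ p1) ∧ (p3 → ¬p1) = 3/5 ∧ 3/5 = 3/5
((¬p3 ∨ (p2 ∧ p3)) → p3) ∧ ((p1 ∧ p1) ∧ (p3 → ¬p1)) = 1 ∧ 3/5 = 3/5
¬(((¬p3 ∨ (p2 ∧ p3)) → p3) ∧ ((p1 ∧ p1) ∧ (p3 → ¬p1))) = ¬3/5 = 2/5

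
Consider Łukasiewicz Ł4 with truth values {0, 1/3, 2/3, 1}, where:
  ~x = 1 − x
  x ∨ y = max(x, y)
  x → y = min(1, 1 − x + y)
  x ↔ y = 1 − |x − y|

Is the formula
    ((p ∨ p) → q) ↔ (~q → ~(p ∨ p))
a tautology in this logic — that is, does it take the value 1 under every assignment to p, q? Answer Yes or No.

Yes

p = 0, q = 0 ↦ 1
p = 0, q = 1/3 ↦ 1
p = 0, q = 2/3 ↦ 1
p = 0, q = 1 ↦ 1
p = 1/3, q = 0 ↦ 1
p = 1/3, q = 1/3 ↦ 1
p = 1/3, q = 2/3 ↦ 1
p = 1/3, q = 1 ↦ 1
p = 2/3, q = 0 ↦ 1
p = 2/3, q = 1/3 ↦ 1
p = 2/3, q = 2/3 ↦ 1
p = 2/3, q = 1 ↦ 1
p = 1, q = 0 ↦ 1
p = 1, q = 1/3 ↦ 1
p = 1, q = 2/3 ↦ 1
p = 1, q = 1 ↦ 1
Every assignment gives a value ≥ 1.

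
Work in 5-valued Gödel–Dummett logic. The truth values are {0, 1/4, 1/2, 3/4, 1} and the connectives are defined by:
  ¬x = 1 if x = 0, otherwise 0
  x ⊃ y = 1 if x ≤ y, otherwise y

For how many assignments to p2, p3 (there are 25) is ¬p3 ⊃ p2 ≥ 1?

21

value 1: 21 assignments (counts)
value 3/4: 1 assignment
value 1/2: 1 assignment
value 1/4: 1 assignment
value 0: 1 assignment
So 21 of the 25 assignments meet the threshold.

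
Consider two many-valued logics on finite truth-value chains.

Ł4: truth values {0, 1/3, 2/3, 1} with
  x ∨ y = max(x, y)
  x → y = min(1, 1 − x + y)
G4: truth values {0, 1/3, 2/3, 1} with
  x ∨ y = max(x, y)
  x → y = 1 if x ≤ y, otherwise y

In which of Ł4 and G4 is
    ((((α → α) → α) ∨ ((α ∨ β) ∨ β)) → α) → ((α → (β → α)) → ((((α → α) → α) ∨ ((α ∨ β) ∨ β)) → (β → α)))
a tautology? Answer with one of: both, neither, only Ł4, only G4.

both

In Ł4: every assignment gives 1 — tautology.
In G4: every assignment gives 1 — tautology.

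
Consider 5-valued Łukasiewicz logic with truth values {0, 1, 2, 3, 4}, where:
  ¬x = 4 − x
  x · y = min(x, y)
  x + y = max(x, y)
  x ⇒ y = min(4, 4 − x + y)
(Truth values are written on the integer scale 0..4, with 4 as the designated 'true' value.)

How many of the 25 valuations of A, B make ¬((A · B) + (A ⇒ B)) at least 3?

value 4: 1 assignment (counts)
value 3: 2 assignments (counts)
value 2: 3 assignments
value 1: 4 assignments
value 0: 15 assignments
So 3 of the 25 assignments meet the threshold.

3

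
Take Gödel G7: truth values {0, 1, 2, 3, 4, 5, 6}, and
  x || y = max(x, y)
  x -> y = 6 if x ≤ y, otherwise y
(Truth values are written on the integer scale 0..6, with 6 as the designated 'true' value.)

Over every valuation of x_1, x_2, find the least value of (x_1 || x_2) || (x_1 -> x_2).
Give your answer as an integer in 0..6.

Take x_1 = 1, x_2 = 0:
x_1 || x_2 = 1 || 0 = 1
x_1 -> x_2 = 1 -> 0 = 0
(x_1 || x_2) || (x_1 -> x_2) = 1 || 0 = 1
No assignment yields a value below 1, so this is the minimum.

1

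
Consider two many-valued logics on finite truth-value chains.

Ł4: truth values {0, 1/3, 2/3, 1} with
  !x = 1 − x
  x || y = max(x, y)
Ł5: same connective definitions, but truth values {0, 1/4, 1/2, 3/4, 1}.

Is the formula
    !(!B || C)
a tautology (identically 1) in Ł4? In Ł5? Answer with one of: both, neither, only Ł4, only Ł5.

neither

In Ł4: at B = 0, C = 0 the value is 0 — not a tautology.
In Ł5: at B = 0, C = 0 the value is 0 — not a tautology.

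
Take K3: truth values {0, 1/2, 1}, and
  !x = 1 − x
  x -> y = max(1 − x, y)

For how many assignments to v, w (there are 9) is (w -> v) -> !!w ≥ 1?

3

v = 0, w = 0 ↦ 0  <
v = 0, w = 1/2 ↦ 1/2  <
v = 0, w = 1 ↦ 1  ≥
v = 1/2, w = 0 ↦ 0  <
v = 1/2, w = 1/2 ↦ 1/2  <
v = 1/2, w = 1 ↦ 1  ≥
v = 1, w = 0 ↦ 0  <
v = 1, w = 1/2 ↦ 1/2  <
v = 1, w = 1 ↦ 1  ≥
So 3 of the 9 assignments meet the threshold.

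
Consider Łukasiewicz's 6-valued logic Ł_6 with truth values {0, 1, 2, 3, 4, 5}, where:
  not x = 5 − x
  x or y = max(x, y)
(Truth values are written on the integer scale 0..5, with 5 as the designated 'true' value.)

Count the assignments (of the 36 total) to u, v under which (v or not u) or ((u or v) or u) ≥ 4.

value 5: 16 assignments (counts)
value 4: 12 assignments (counts)
value 3: 8 assignments
So 28 of the 36 assignments meet the threshold.

28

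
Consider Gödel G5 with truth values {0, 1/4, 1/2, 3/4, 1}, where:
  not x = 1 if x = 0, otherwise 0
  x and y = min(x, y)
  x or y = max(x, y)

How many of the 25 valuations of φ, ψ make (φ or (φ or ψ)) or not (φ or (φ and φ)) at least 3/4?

value 1: 13 assignments (counts)
value 3/4: 6 assignments (counts)
value 1/2: 4 assignments
value 1/4: 2 assignments
So 19 of the 25 assignments meet the threshold.

19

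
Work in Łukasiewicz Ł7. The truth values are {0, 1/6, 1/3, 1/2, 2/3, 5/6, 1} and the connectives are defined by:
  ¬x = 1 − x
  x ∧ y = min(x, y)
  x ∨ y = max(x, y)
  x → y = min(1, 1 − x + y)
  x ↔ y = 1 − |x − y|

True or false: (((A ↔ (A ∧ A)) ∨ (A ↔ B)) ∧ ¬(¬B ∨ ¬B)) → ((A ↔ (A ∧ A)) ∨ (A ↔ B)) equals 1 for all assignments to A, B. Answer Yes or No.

Yes

At A = 1, B = 2/3, for instance:
A ∧ A = 1 ∧ 1 = 1
A ↔ (A ∧ A) = 1 ↔ 1 = 1
A ↔ B = 1 ↔ 2/3 = 2/3
(A ↔ (A ∧ A)) ∨ (A ↔ B) = 1 ∨ 2/3 = 1
¬B = ¬2/3 = 1/3
¬B = ¬2/3 = 1/3
¬B ∨ ¬B = 1/3 ∨ 1/3 = 1/3
¬(¬B ∨ ¬B) = ¬1/3 = 2/3
((A ↔ (A ∧ A)) ∨ (A ↔ B)) ∧ ¬(¬B ∨ ¬B) = 1 ∧ 2/3 = 2/3
(((A ↔ (A ∧ A)) ∨ (A ↔ B)) ∧ ¬(¬B ∨ ¬B)) → ((A ↔ (A ∧ A)) ∨ (A ↔ B)) = 2/3 → 1 = 1
and checking the remaining 48 assignments likewise gives ≥ 1 in every case.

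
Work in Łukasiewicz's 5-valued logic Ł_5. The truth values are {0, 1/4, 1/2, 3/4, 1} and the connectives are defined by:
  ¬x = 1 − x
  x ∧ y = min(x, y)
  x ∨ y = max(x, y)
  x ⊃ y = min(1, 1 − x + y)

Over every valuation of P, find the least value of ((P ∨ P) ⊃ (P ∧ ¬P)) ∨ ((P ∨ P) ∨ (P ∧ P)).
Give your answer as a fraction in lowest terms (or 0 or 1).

Take P = 3/4:
P ∨ P = 3/4 ∨ 3/4 = 3/4
¬P = ¬3/4 = 1/4
P ∧ ¬P = 3/4 ∧ 1/4 = 1/4
(P ∨ P) ⊃ (P ∧ ¬P) = 3/4 ⊃ 1/4 = 1/2
P ∨ P = 3/4 ∨ 3/4 = 3/4
P ∧ P = 3/4 ∧ 3/4 = 3/4
(P ∨ P) ∨ (P ∧ P) = 3/4 ∨ 3/4 = 3/4
((P ∨ P) ⊃ (P ∧ ¬P)) ∨ ((P ∨ P) ∨ (P ∧ P)) = 1/2 ∨ 3/4 = 3/4
No assignment yields a value below 3/4, so this is the minimum.

3/4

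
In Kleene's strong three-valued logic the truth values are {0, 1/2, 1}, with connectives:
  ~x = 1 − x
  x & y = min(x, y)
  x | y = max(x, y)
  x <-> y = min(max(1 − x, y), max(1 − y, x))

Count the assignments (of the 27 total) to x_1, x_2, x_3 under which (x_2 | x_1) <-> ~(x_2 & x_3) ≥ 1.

7

value 1: 7 assignments (counts)
value 1/2: 14 assignments
value 0: 6 assignments
So 7 of the 27 assignments meet the threshold.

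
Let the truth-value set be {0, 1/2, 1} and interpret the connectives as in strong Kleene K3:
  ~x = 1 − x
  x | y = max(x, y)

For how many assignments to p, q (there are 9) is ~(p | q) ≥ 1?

p = 0, q = 0 ↦ 1  ≥
p = 0, q = 1/2 ↦ 1/2  <
p = 0, q = 1 ↦ 0  <
p = 1/2, q = 0 ↦ 1/2  <
p = 1/2, q = 1/2 ↦ 1/2  <
p = 1/2, q = 1 ↦ 0  <
p = 1, q = 0 ↦ 0  <
p = 1, q = 1/2 ↦ 0  <
p = 1, q = 1 ↦ 0  <
So 1 of the 9 assignments meets the threshold.

1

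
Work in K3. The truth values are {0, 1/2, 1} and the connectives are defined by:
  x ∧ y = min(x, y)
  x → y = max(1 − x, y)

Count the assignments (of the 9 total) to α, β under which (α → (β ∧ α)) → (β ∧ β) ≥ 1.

4

α = 0, β = 0 ↦ 0  <
α = 0, β = 1/2 ↦ 1/2  <
α = 0, β = 1 ↦ 1  ≥
α = 1/2, β = 0 ↦ 1/2  <
α = 1/2, β = 1/2 ↦ 1/2  <
α = 1/2, β = 1 ↦ 1  ≥
α = 1, β = 0 ↦ 1  ≥
α = 1, β = 1/2 ↦ 1/2  <
α = 1, β = 1 ↦ 1  ≥
So 4 of the 9 assignments meet the threshold.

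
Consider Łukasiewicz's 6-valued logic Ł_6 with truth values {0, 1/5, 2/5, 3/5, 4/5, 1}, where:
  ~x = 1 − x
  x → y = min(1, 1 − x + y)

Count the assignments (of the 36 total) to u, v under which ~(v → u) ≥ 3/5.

6

value 1: 1 assignment (counts)
value 4/5: 2 assignments (counts)
value 3/5: 3 assignments (counts)
value 2/5: 4 assignments
value 1/5: 5 assignments
value 0: 21 assignments
So 6 of the 36 assignments meet the threshold.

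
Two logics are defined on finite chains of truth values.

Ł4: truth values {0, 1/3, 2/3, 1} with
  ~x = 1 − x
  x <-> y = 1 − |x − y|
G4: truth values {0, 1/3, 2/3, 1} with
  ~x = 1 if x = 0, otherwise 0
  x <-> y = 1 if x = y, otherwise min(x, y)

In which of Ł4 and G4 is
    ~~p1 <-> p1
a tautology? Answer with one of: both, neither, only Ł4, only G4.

only Ł4

In Ł4: every assignment gives 1 — tautology.
In G4: at p1 = 1/3 the value is 1/3 — not a tautology.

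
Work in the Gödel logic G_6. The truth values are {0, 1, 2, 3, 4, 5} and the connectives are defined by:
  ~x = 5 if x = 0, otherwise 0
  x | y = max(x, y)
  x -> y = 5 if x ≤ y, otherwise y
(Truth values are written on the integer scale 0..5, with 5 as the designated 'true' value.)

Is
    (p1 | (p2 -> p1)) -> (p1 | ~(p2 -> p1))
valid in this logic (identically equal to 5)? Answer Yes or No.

No

Counterexample: take p1 = 0, p2 = 0.
p2 -> p1 = 0 -> 0 = 5
p1 | (p2 -> p1) = 0 | 5 = 5
p2 -> p1 = 0 -> 0 = 5
~(p2 -> p1) = ~5 = 0
p1 | ~(p2 -> p1) = 0 | 0 = 0
(p1 | (p2 -> p1)) -> (p1 | ~(p2 -> p1)) = 5 -> 0 = 0
This gives 0 ≠ 5.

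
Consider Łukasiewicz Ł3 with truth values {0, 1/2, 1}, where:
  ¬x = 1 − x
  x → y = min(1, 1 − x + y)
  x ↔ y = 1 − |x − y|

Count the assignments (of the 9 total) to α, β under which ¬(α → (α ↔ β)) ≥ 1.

α = 0, β = 0 ↦ 0  <
α = 0, β = 1/2 ↦ 0  <
α = 0, β = 1 ↦ 0  <
α = 1/2, β = 0 ↦ 0  <
α = 1/2, β = 1/2 ↦ 0  <
α = 1/2, β = 1 ↦ 0  <
α = 1, β = 0 ↦ 1  ≥
α = 1, β = 1/2 ↦ 1/2  <
α = 1, β = 1 ↦ 0  <
So 1 of the 9 assignments meets the threshold.

1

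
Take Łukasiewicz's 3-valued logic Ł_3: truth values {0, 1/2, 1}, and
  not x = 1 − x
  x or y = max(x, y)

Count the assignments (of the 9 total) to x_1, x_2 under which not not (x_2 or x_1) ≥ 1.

5

x_1 = 0, x_2 = 0 ↦ 0  <
x_1 = 0, x_2 = 1/2 ↦ 1/2  <
x_1 = 0, x_2 = 1 ↦ 1  ≥
x_1 = 1/2, x_2 = 0 ↦ 1/2  <
x_1 = 1/2, x_2 = 1/2 ↦ 1/2  <
x_1 = 1/2, x_2 = 1 ↦ 1  ≥
x_1 = 1, x_2 = 0 ↦ 1  ≥
x_1 = 1, x_2 = 1/2 ↦ 1  ≥
x_1 = 1, x_2 = 1 ↦ 1  ≥
So 5 of the 9 assignments meet the threshold.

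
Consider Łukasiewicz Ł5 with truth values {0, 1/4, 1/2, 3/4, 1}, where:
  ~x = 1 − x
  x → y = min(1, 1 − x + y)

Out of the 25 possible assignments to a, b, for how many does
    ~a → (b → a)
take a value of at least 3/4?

value 1: 19 assignments (counts)
value 3/4: 2 assignments (counts)
value 1/2: 2 assignments
value 1/4: 1 assignment
value 0: 1 assignment
So 21 of the 25 assignments meet the threshold.

21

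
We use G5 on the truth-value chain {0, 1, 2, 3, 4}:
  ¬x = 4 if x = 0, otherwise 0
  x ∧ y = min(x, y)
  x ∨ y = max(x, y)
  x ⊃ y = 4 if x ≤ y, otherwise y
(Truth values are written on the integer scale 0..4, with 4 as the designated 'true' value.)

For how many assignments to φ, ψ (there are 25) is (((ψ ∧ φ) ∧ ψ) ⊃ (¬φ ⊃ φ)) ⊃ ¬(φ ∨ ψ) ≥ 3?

1

value 4: 1 assignment (counts)
value 0: 24 assignments
So 1 of the 25 assignments meets the threshold.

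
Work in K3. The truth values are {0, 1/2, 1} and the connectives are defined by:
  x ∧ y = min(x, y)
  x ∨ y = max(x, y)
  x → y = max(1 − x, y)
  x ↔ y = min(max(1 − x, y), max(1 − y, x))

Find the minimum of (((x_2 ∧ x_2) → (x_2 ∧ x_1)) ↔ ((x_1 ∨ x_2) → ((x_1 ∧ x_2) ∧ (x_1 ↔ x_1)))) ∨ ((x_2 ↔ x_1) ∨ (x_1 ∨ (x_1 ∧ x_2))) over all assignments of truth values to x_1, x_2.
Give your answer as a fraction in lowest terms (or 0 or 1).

1/2

Take x_1 = 0, x_2 = 1/2:
x_2 ∧ x_2 = 1/2 ∧ 1/2 = 1/2
x_2 ∧ x_1 = 1/2 ∧ 0 = 0
(x_2 ∧ x_2) → (x_2 ∧ x_1) = 1/2 → 0 = 1/2
x_1 ∨ x_2 = 0 ∨ 1/2 = 1/2
x_1 ∧ x_2 = 0 ∧ 1/2 = 0
x_1 ↔ x_1 = 0 ↔ 0 = 1
(x_1 ∧ x_2) ∧ (x_1 ↔ x_1) = 0 ∧ 1 = 0
(x_1 ∨ x_2) → ((x_1 ∧ x_2) ∧ (x_1 ↔ x_1)) = 1/2 → 0 = 1/2
((x_2 ∧ x_2) → (x_2 ∧ x_1)) ↔ ((x_1 ∨ x_2) → ((x_1 ∧ x_2) ∧ (x_1 ↔ x_1))) = 1/2 ↔ 1/2 = 1/2
x_2 ↔ x_1 = 1/2 ↔ 0 = 1/2
x_1 ∧ x_2 = 0 ∧ 1/2 = 0
x_1 ∨ (x_1 ∧ x_2) = 0 ∨ 0 = 0
(x_2 ↔ x_1) ∨ (x_1 ∨ (x_1 ∧ x_2)) = 1/2 ∨ 0 = 1/2
(((x_2 ∧ x_2) → (x_2 ∧ x_1)) ↔ ((x_1 ∨ x_2) → ((x_1 ∧ x_2) ∧ (x_1 ↔ x_1)))) ∨ ((x_2 ↔ x_1) ∨ (x_1 ∨ (x_1 ∧ x_2))) = 1/2 ∨ 1/2 = 1/2
No assignment yields a value below 1/2, so this is the minimum.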